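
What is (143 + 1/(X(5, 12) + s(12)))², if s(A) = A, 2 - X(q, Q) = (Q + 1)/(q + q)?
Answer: 330185241/16129 ≈ 20472.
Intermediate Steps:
X(q, Q) = 2 - (1 + Q)/(2*q) (X(q, Q) = 2 - (Q + 1)/(q + q) = 2 - (1 + Q)/(2*q))
(143 + 1/(X(5, 12) + s(12)))² = (143 + 1/((½)*(-1 - 1*12 + 4*5)/5 + 12))² = (143 + 1/((½)*(⅕)*(-1 - 12 + 20) + 12))² = (143 + 1/((½)*(⅕)*7 + 12))² = (143 + 1/(7/10 + 12))² = (143 + 1/(127/10))² = (143 + 10/127)² = (18171/127)² = 330185241/16129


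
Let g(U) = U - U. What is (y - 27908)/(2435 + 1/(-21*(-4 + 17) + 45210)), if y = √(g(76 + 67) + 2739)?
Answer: -313525449/27355399 + 44937*√2739/109421596 ≈ -11.440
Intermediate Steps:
g(U) = 0
y = √2739 (y = √(0 + 2739) = √2739 ≈ 52.335)
(y - 27908)/(2435 + 1/(-21*(-4 + 17) + 45210)) = (√2739 - 27908)/(2435 + 1/(-21*(-4 + 17) + 45210)) = (-27908 + √2739)/(2435 + 1/(-21*13 + 45210)) = (-27908 + √2739)/(2435 + 1/(-273 + 45210)) = (-27908 + √2739)/(2435 + 1/44937) = (-27908 + √2739)/(109421596/44937) = (-27908 + √2739)*(44937/109421596) = -313525449/27355399 + 44937*√2739/109421596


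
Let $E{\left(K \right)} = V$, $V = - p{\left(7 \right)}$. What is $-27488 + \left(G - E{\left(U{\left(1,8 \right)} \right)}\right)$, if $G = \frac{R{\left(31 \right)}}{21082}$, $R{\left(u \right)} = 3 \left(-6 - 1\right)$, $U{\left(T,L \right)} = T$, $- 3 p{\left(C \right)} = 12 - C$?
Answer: $- \frac{1738611521}{63246} \approx -27490.0$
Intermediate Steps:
$p{\left(C \right)} = -4 + \frac{C}{3}$ ($p{\left(C \right)} = - \frac{12 - C}{3} = -4 + \frac{C}{3}$)
$R{\left(u \right)} = -21$ ($R{\left(u \right)} = 3 \left(-7\right) = -21$)
$V = \frac{5}{3}$ ($V = - (-4 + \frac{1}{3} \cdot 7) = - (-4 + \frac{7}{3}) = \left(-1\right) \left(- \frac{5}{3}\right) = \frac{5}{3} \approx 1.6667$)
$E{\left(K \right)} = \frac{5}{3}$
$G = - \frac{21}{21082} \approx -0.00099611$
$-27488 + \left(G - E{\left(U{\left(1,8 \right)} \right)}\right) = -27488 - \frac{105473}{63246} = - \frac{1738611521}{63246}$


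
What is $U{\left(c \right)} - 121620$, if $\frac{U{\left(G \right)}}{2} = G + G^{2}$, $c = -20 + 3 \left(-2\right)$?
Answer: $-120320$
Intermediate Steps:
$c = -26$ ($c = -20 - 6 = -26$)
$U{\left(G \right)} = 2 G + 2 G^{2}$ ($U{\left(G \right)} = 2 \left(G + G^{2}\right) = 2 G + 2 G^{2}$)
$U{\left(c \right)} - 121620 = 2 \left(-26\right) \left(1 - 26\right) - 121620 = 2 \left(-26\right) \left(-25\right) - 121620 = 1300 - 121620 = -120320$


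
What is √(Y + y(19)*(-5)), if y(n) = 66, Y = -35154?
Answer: 2*I*√8871 ≈ 188.37*I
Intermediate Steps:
√(Y + y(19)*(-5)) = √(-35154 + 66*(-5)) = √(-35154 - 330) = √(-35484) = 2*I*√8871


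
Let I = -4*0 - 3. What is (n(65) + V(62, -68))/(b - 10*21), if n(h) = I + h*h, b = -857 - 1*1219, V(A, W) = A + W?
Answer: -2108/1143 ≈ -1.8443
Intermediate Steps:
I = -3 (I = 0 - 3 = -3)
b = -2076 (b = -857 - 1219 = -2076)
n(h) = -3 + h² (n(h) = -3 + h*h = -3 + h²)
(n(65) + V(62, -68))/(b - 10*21) = ((-3 + 65²) + (62 - 68))/(-2076 - 10*21) = ((-3 + 4225) - 6)/(-2076 - 210) = (4222 - 6)/(-2286) = 4216*(-1/2286) = -2108/1143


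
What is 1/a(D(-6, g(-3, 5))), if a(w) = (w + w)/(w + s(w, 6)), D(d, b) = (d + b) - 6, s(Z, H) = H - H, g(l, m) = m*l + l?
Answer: ½ ≈ 0.50000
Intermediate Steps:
g(l, m) = l + l*m (g(l, m) = l*m + l = l + l*m)
s(Z, H) = 0
D(d, b) = -6 + b + d (D(d, b) = (b + d) - 6 = -6 + b + d)
a(w) = 2 (a(w) = (w + w)/(w + 0) = (2*w)/w = 2)
1/a(D(-6, g(-3, 5))) = 1/2 = ½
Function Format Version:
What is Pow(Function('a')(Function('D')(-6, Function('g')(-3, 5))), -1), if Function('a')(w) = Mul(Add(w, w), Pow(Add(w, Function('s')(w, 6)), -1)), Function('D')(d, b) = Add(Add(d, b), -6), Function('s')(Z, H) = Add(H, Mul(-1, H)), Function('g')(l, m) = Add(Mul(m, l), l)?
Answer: Rational(1, 2) ≈ 0.50000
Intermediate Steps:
Function('g')(l, m) = Add(l, Mul(l, m)) (Function('g')(l, m) = Add(Mul(l, m), l) = Add(l, Mul(l, m)))
Function('s')(Z, H) = 0
Function('D')(d, b) = Add(-6, b, d) (Function('D')(d, b) = Add(Add(b, d), -6) = Add(-6, b, d))
Function('a')(w) = 2 (Function('a')(w) = Mul(Add(w, w), Pow(Add(w, 0), -1)) = Mul(Mul(2, w), Pow(w, -1)) = 2)
Pow(Function('a')(Function('D')(-6, Function('g')(-3, 5))), -1) = Pow(2, -1) = Rational(1, 2)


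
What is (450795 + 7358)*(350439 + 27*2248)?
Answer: 188362733655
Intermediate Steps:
(450795 + 7358)*(350439 + 27*2248) = 458153*(350439 + 60696) = 458153*411135 = 188362733655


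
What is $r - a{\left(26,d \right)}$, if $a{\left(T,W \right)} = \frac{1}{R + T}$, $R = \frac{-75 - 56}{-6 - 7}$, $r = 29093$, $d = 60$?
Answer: $\frac{13644604}{469} \approx 29093.0$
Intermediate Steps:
$R = \frac{131}{13}$ ($R = - \frac{131}{-13} = \left(-131\right) \left(- \frac{1}{13}\right) = \frac{131}{13} \approx 10.077$)
$a{\left(T,W \right)} = \frac{1}{\frac{131}{13} + T}$
$r - a{\left(26,d \right)} = 29093 - \frac{13}{131 + 13 \cdot 26} = 29093 - \frac{13}{131 + 338} = 29093 - \frac{13}{469} = \frac{13644604}{469}$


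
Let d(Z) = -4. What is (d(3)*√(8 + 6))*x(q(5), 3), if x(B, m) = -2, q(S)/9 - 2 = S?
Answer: 8*√14 ≈ 29.933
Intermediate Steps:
q(S) = 18 + 9*S
(d(3)*√(8 + 6))*x(q(5), 3) = -4*√(8 + 6)*(-2) = -4*√14*(-2) = 8*√14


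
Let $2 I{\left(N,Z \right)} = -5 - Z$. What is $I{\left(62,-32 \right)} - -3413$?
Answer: $\frac{6853}{2} \approx 3426.5$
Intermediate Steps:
$I{\left(N,Z \right)} = - \frac{5}{2} - \frac{Z}{2}$ ($I{\left(N,Z \right)} = \frac{-5 - Z}{2} = - \frac{5}{2} - \frac{Z}{2}$)
$I{\left(62,-32 \right)} - -3413 = \left(- \frac{5}{2} - -16\right) - -3413 = \left(- \frac{5}{2} + 16\right) + 3413 = \frac{27}{2} + 3413 = \frac{6853}{2}$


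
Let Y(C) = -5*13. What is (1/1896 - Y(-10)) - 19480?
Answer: -36810839/1896 ≈ -19415.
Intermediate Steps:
Y(C) = -65
(1/1896 - Y(-10)) - 19480 = (1/1896 - 1*(-65)) - 19480 = (1/1896 + 65) - 19480 = 123241/1896 - 19480 = -36810839/1896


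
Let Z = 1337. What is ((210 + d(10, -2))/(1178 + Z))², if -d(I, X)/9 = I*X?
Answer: 6084/253009 ≈ 0.024047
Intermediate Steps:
d(I, X) = -9*I*X
((210 + d(10, -2))/(1178 + Z))² = ((210 - 9*10*(-2))/(1178 + 1337))² = ((210 + 180)/2515)² = (390*(1/2515))² = (78/503)² = 6084/253009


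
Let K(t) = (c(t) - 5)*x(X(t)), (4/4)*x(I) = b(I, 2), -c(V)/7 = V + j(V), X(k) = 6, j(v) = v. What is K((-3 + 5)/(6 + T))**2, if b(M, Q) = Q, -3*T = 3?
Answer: 11236/25 ≈ 449.44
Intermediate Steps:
T = -1 (T = -1/3*3 = -1)
c(V) = -14*V (c(V) = -7*(V + V) = -14*V)
x(I) = 2
K(t) = -10 - 28*t (K(t) = (-14*t - 5)*2 = (-5 - 14*t)*2 = -10 - 28*t)
K((-3 + 5)/(6 + T))**2 = (-10 - 28*(-3 + 5)/(6 - 1))**2 = (-10 - 56/5)**2 = (-106/5)**2 = 11236/25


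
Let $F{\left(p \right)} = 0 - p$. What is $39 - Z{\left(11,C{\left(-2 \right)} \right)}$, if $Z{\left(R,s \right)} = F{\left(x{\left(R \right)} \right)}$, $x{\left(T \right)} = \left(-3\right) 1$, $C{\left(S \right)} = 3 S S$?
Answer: $36$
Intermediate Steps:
$C{\left(S \right)} = 3 S^{2}$
$x{\left(T \right)} = -3$
$F{\left(p \right)} = - p$
$Z{\left(R,s \right)} = 3$ ($Z{\left(R,s \right)} = \left(-1\right) \left(-3\right) = 3$)
$39 - Z{\left(11,C{\left(-2 \right)} \right)} = 39 - 3 = 36$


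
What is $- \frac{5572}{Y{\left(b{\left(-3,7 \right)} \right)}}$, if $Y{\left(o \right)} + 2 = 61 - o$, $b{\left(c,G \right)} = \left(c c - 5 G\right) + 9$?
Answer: $- \frac{1393}{19} \approx -73.316$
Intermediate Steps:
$b{\left(c,G \right)} = 9 + c^{2} - 5 G$ ($b{\left(c,G \right)} = \left(c^{2} - 5 G\right) + 9 = 9 + c^{2} - 5 G$)
$Y{\left(o \right)} = 59 - o$ ($Y{\left(o \right)} = -2 - \left(-61 + o\right) = 59 - o$)
$- \frac{5572}{Y{\left(b{\left(-3,7 \right)} \right)}} = - \frac{5572}{59 - \left(9 + \left(-3\right)^{2} - 35\right)} = - \frac{5572}{59 - \left(9 + 9 - 35\right)} = - \frac{5572}{59 - -17} = - \frac{5572}{59 + 17} = - \frac{5572}{76} = \left(-5572\right) \frac{1}{76} = - \frac{1393}{19}$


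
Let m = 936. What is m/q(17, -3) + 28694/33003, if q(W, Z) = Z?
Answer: -10268242/33003 ≈ -311.13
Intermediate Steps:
m/q(17, -3) + 28694/33003 = 936/(-3) + 28694/33003 = 936*(-⅓) + 28694*(1/33003) = -312 + 28694/33003 = -10268242/33003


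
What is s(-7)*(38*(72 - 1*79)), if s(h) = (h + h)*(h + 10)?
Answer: 11172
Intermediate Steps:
s(h) = 2*h*(10 + h) (s(h) = (2*h)*(10 + h) = 2*h*(10 + h))
s(-7)*(38*(72 - 1*79)) = (2*(-7)*(10 - 7))*(38*(72 - 1*79)) = (2*(-7)*3)*(38*(72 - 79)) = -1596*(-7) = -42*(-266) = 11172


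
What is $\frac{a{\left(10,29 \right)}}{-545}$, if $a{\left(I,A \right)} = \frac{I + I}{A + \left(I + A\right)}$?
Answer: $- \frac{1}{1853} \approx -0.00053967$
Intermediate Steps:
$a{\left(I,A \right)} = \frac{2 I}{I + 2 A}$ ($a{\left(I,A \right)} = \frac{2 I}{A + \left(A + I\right)} = \frac{2 I}{I + 2 A}$)
$\frac{a{\left(10,29 \right)}}{-545} = \frac{2 \cdot 10 \frac{1}{10 + 2 \cdot 29}}{-545} = 2 \cdot 10 \frac{1}{10 + 58} \left(- \frac{1}{545}\right) = 2 \cdot 10 \cdot \frac{1}{68} \left(- \frac{1}{545}\right) = \frac{5}{17} \left(- \frac{1}{545}\right) = - \frac{1}{1853}$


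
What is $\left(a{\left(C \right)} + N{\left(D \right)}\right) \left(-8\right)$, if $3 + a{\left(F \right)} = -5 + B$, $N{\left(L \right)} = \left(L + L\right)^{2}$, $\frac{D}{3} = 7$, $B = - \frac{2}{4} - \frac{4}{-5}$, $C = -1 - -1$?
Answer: $- \frac{70252}{5} \approx -14050.0$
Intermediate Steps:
$C = 0$ ($C = -1 + 1 = 0$)
$B = \frac{3}{10}$ ($B = \left(-2\right) \frac{1}{4} - - \frac{4}{5} = - \frac{1}{2} + \frac{4}{5} = \frac{3}{10} \approx 0.3$)
$D = 21$ ($D = 3 \cdot 7 = 21$)
$N{\left(L \right)} = 4 L^{2}$ ($N{\left(L \right)} = \left(2 L\right)^{2} = 4 L^{2}$)
$a{\left(F \right)} = - \frac{77}{10}$ ($a{\left(F \right)} = -3 + \left(-5 + \frac{3}{10}\right) = -3 - \frac{47}{10} = - \frac{77}{10}$)
$\left(a{\left(C \right)} + N{\left(D \right)}\right) \left(-8\right) = \left(- \frac{77}{10} + 4 \cdot 21^{2}\right) \left(-8\right) = \left(- \frac{77}{10} + 4 \cdot 441\right) \left(-8\right) = \left(- \frac{77}{10} + 1764\right) \left(-8\right) = \frac{17563}{10} \left(-8\right) = - \frac{70252}{5}$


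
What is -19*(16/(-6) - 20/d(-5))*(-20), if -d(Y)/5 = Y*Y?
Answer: -14288/15 ≈ -952.53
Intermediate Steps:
d(Y) = -5*Y² (d(Y) = -5*Y*Y = -5*Y²)
-19*(16/(-6) - 20/d(-5))*(-20) = -19*(16/(-6) - 20/((-5*(-5)²)))*(-20) = -19*(16*(-⅙) - 20/((-5*25)))*(-20) = -19*(-8/3 - 20/(-125))*(-20) = -19*(-8/3 - 20*(-1/125))*(-20) = -19*(-8/3 + 4/25)*(-20) = -19*(-188/75)*(-20) = (3572/75)*(-20) = -14288/15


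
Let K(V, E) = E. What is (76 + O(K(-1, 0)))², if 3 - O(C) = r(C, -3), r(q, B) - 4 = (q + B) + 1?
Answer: 5929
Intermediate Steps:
r(q, B) = 5 + B + q (r(q, B) = 4 + ((q + B) + 1) = 4 + ((B + q) + 1) = 4 + (1 + B + q) = 5 + B + q)
O(C) = 1 - C (O(C) = 3 - (5 - 3 + C) = 3 - (2 + C) = 3 + (-2 - C) = 1 - C)
(76 + O(K(-1, 0)))² = (76 + (1 - 1*0))² = (76 + (1 + 0))² = (76 + 1)² = 77² = 5929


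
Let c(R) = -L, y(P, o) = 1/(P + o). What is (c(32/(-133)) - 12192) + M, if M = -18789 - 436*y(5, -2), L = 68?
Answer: -93583/3 ≈ -31194.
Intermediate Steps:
c(R) = -68 (c(R) = -1*68 = -68)
M = -56803/3 (M = -18789 - 436/(5 - 2) = -18789 - 436/3 = -56803/3 ≈ -18934.)
(c(32/(-133)) - 12192) + M = (-68 - 12192) - 56803/3 = -12260 - 56803/3 = -93583/3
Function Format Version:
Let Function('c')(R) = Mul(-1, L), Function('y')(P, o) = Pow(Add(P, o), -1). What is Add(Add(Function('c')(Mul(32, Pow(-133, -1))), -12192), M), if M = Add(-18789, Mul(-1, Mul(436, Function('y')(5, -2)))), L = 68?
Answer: Rational(-93583, 3) ≈ -31194.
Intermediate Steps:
Function('c')(R) = -68 (Function('c')(R) = Mul(-1, 68) = -68)
M = Rational(-56803, 3) (M = Add(-18789, Mul(-1, Mul(436, Pow(Add(5, -2), -1)))) = Add(-18789, Mul(-1, Mul(436, Pow(3, -1)))) = Add(-18789, Mul(-1, Mul(436, Rational(1, 3)))) = Add(-18789, Mul(-1, Rational(436, 3))) = Add(-18789, Rational(-436, 3)) = Rational(-56803, 3) ≈ -18934.)
Add(Add(Function('c')(Mul(32, Pow(-133, -1))), -12192), M) = Add(Add(-68, -12192), Rational(-56803, 3)) = Add(-12260, Rational(-56803, 3)) = Rational(-93583, 3)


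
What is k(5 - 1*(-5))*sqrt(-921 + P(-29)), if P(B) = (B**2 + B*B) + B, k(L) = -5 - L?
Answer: -30*sqrt(183) ≈ -405.83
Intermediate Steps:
P(B) = B + 2*B**2 (P(B) = (B**2 + B**2) + B = 2*B**2 + B = B + 2*B**2)
k(5 - 1*(-5))*sqrt(-921 + P(-29)) = (-5 - (5 - 1*(-5)))*sqrt(-921 - 29*(1 + 2*(-29))) = (-5 - (5 + 5))*sqrt(-921 - 29*(1 - 58)) = (-5 - 1*10)*sqrt(-921 - 29*(-57)) = (-5 - 10)*sqrt(-921 + 1653) = -30*sqrt(183)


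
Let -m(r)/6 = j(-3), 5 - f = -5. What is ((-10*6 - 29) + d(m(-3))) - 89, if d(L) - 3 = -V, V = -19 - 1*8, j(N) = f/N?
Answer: -148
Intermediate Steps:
f = 10 (f = 5 - 1*(-5) = 5 + 5 = 10)
j(N) = 10/N
m(r) = 20 (m(r) = -60/(-3) = -60*(-1)/3 = -6*(-10/3) = 20)
V = -27 (V = -19 - 8 = -27)
d(L) = 30 (d(L) = 3 - 1*(-27) = 3 + 27 = 30)
((-10*6 - 29) + d(m(-3))) - 89 = ((-10*6 - 29) + 30) - 89 = ((-60 - 29) + 30) - 89 = (-89 + 30) - 89 = -59 - 89 = -148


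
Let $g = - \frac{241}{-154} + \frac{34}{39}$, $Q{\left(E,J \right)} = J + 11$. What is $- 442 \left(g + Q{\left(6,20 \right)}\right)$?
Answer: $- \frac{3413957}{231} \approx -14779.0$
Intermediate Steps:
$Q{\left(E,J \right)} = 11 + J$
$g = \frac{14635}{6006}$ ($g = \left(-241\right) \left(- \frac{1}{154}\right) + 34 \cdot \frac{1}{39} = \frac{241}{154} + \frac{34}{39} = \frac{14635}{6006} \approx 2.4367$)
$- 442 \left(g + Q{\left(6,20 \right)}\right) = - 442 \left(\frac{14635}{6006} + \left(11 + 20\right)\right) = - 442 \left(\frac{14635}{6006} + 31\right) = \left(-442\right) \frac{200821}{6006} = - \frac{3413957}{231}$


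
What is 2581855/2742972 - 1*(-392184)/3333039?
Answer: 3227057712731/3047477550636 ≈ 1.0589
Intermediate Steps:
2581855/2742972 - 1*(-392184)/3333039 = 2581855*(1/2742972) + 392184*(1/3333039) = 2581855/2742972 + 130728/1111013 = 3227057712731/3047477550636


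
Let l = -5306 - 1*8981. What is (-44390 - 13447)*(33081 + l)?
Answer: -1086988578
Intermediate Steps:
l = -14287 (l = -5306 - 8981 = -14287)
(-44390 - 13447)*(33081 + l) = (-44390 - 13447)*(33081 - 14287) = -57837*18794 = -1086988578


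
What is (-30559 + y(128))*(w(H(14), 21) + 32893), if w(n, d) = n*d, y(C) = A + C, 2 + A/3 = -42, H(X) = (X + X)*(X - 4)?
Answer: -1185019199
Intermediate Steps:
H(X) = 2*X*(-4 + X) (H(X) = (2*X)*(-4 + X) = 2*X*(-4 + X))
A = -132 (A = -6 + 3*(-42) = -6 - 126 = -132)
y(C) = -132 + C
w(n, d) = d*n
(-30559 + y(128))*(w(H(14), 21) + 32893) = (-30559 + (-132 + 128))*(21*(2*14*(-4 + 14)) + 32893) = (-30559 - 4)*(21*(2*14*10) + 32893) = -30563*(21*280 + 32893) = -30563*(5880 + 32893) = -30563*38773 = -1185019199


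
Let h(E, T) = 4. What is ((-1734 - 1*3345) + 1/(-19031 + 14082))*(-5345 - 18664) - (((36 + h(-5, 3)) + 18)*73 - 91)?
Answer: 603469048041/4949 ≈ 1.2194e+8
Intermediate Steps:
((-1734 - 1*3345) + 1/(-19031 + 14082))*(-5345 - 18664) - (((36 + h(-5, 3)) + 18)*73 - 91) = ((-1734 - 1*3345) + 1/(-19031 + 14082))*(-5345 - 18664) - (((36 + 4) + 18)*73 - 91) = ((-1734 - 3345) + 1/(-4949))*(-24009) - ((40 + 18)*73 - 91) = (-5079 - 1/4949)*(-24009) - (58*73 - 91) = -25135972/4949*(-24009) - (4234 - 91) = 603489551748/4949 - 1*4143 = 603489551748/4949 - 4143 = 603469048041/4949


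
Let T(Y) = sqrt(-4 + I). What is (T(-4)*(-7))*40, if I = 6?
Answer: -280*sqrt(2) ≈ -395.98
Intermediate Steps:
T(Y) = sqrt(2) (T(Y) = sqrt(-4 + 6) = sqrt(2))
(T(-4)*(-7))*40 = (sqrt(2)*(-7))*40 = -7*sqrt(2)*40 = -280*sqrt(2)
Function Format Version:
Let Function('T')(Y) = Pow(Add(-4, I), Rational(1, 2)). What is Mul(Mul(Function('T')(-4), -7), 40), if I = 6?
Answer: Mul(-280, Pow(2, Rational(1, 2))) ≈ -395.98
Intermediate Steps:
Function('T')(Y) = Pow(2, Rational(1, 2)) (Function('T')(Y) = Pow(Add(-4, 6), Rational(1, 2)) = Pow(2, Rational(1, 2)))
Mul(Mul(Function('T')(-4), -7), 40) = Mul(Mul(Pow(2, Rational(1, 2)), -7), 40) = Mul(Mul(-7, Pow(2, Rational(1, 2))), 40) = Mul(-280, Pow(2, Rational(1, 2)))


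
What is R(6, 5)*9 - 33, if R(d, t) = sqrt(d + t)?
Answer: -33 + 9*sqrt(11) ≈ -3.1504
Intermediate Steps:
R(6, 5)*9 - 33 = sqrt(6 + 5)*9 - 33 = sqrt(11)*9 - 33 = 9*sqrt(11) - 33 = -33 + 9*sqrt(11)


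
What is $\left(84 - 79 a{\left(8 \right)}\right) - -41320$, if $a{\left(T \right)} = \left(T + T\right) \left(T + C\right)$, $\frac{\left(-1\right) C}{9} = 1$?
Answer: $42668$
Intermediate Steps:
$C = -9$ ($C = \left(-9\right) 1 = -9$)
$a{\left(T \right)} = 2 T \left(-9 + T\right)$ ($a{\left(T \right)} = \left(T + T\right) \left(T - 9\right) = 2 T \left(-9 + T\right)$)
$\left(84 - 79 a{\left(8 \right)}\right) - -41320 = \left(84 - 79 \cdot 2 \cdot 8 \left(-9 + 8\right)\right) - -41320 = \left(84 - 79 \cdot 2 \cdot 8 \left(-1\right)\right) + 41320 = \left(84 - -1264\right) + 41320 = \left(84 + 1264\right) + 41320 = 1348 + 41320 = 42668$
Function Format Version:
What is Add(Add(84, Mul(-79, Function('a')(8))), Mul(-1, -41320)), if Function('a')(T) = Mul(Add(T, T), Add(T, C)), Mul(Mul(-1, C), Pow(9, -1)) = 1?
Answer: 42668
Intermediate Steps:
C = -9 (C = Mul(-9, 1) = -9)
Function('a')(T) = Mul(2, T, Add(-9, T)) (Function('a')(T) = Mul(Add(T, T), Add(T, -9)) = Mul(Mul(2, T), Add(-9, T)) = Mul(2, T, Add(-9, T)))
Add(Add(84, Mul(-79, Function('a')(8))), Mul(-1, -41320)) = Add(Add(84, Mul(-79, Mul(2, 8, Add(-9, 8)))), Mul(-1, -41320)) = Add(Add(84, Mul(-79, Mul(2, 8, -1))), 41320) = Add(Add(84, Mul(-79, -16)), 41320) = Add(Add(84, 1264), 41320) = Add(1348, 41320) = 42668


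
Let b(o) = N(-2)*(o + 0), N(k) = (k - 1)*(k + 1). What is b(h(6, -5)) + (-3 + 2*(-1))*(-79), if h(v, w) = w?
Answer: 380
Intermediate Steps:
N(k) = (1 + k)*(-1 + k) (N(k) = (-1 + k)*(1 + k) = (1 + k)*(-1 + k))
b(o) = 3*o (b(o) = (-1 + (-2)**2)*(o + 0) = (-1 + 4)*o = 3*o)
b(h(6, -5)) + (-3 + 2*(-1))*(-79) = 3*(-5) + (-3 + 2*(-1))*(-79) = -15 + (-3 - 2)*(-79) = -15 - 5*(-79) = -15 + 395 = 380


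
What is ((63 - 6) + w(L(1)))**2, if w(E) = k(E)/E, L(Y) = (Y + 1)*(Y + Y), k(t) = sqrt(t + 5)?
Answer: 53361/16 ≈ 3335.1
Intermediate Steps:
k(t) = sqrt(5 + t)
L(Y) = 2*Y*(1 + Y) (L(Y) = (1 + Y)*(2*Y) = 2*Y*(1 + Y))
w(E) = sqrt(5 + E)/E
((63 - 6) + w(L(1)))**2 = ((63 - 6) + sqrt(5 + 2*1*(1 + 1))/((2*1*(1 + 1))))**2 = (57 + sqrt(5 + 2*1*2)/((2*1*2)))**2 = (57 + sqrt(5 + 4)/4)**2 = (57 + sqrt(9)/4)**2 = (57 + (1/4)*3)**2 = (57 + 3/4)**2 = (231/4)**2 = 53361/16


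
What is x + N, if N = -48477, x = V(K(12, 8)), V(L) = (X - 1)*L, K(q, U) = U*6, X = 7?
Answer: -48189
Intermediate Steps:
K(q, U) = 6*U
V(L) = 6*L (V(L) = (7 - 1)*L = 6*L)
x = 288 (x = 6*(6*8) = 6*48 = 288)
x + N = 288 - 48477 = -48189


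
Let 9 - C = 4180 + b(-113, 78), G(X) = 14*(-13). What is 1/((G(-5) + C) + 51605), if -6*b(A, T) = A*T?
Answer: 1/45783 ≈ 2.1842e-5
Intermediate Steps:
G(X) = -182
b(A, T) = -A*T/6
C = -5640 (C = 9 - (4180 - ⅙*(-113)*78) = 9 - (4180 + 1469) = 9 - 1*5649 = 9 - 5649 = -5640)
1/((G(-5) + C) + 51605) = 1/((-182 - 5640) + 51605) = 1/(-5822 + 51605) = 1/45783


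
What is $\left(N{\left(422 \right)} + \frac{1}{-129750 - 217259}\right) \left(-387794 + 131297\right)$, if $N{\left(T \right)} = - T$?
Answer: $\frac{37560856130103}{347009} \approx 1.0824 \cdot 10^{8}$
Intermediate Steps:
$\left(N{\left(422 \right)} + \frac{1}{-129750 - 217259}\right) \left(-387794 + 131297\right) = \left(\left(-1\right) 422 + \frac{1}{-129750 - 217259}\right) \left(-387794 + 131297\right) = \left(-422 + \frac{1}{-347009}\right) \left(-256497\right) = \left(-422 - \frac{1}{347009}\right) \left(-256497\right) = \left(- \frac{146437799}{347009}\right) \left(-256497\right) = \frac{37560856130103}{347009}$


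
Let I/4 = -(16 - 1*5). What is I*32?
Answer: -1408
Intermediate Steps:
I = -44 (I = 4*(-(16 - 1*5)) = 4*(-(16 - 5)) = 4*(-1*11) = 4*(-11) = -44)
I*32 = -44*32 = -1408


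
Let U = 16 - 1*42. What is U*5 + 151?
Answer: 21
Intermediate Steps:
U = -26 (U = 16 - 42 = -26)
U*5 + 151 = -26*5 + 151 = -130 + 151 = 21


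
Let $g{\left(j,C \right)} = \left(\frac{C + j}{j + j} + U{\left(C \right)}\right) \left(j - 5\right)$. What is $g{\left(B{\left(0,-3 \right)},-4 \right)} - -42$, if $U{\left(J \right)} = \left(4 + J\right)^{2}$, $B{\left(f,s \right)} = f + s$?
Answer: $\frac{98}{3} \approx 32.667$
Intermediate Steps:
$g{\left(j,C \right)} = \left(-5 + j\right) \left(\left(4 + C\right)^{2} + \frac{C + j}{2 j}\right)$ ($g{\left(j,C \right)} = \left(\frac{C + j}{j + j} + \left(4 + C\right)^{2}\right) \left(j - 5\right) = \left(\frac{C + j}{2 j} + \left(4 + C\right)^{2}\right) \left(-5 + j\right) = \left(\left(4 + C\right)^{2} + \frac{C + j}{2 j}\right) \left(-5 + j\right) = \left(-5 + j\right) \left(\left(4 + C\right)^{2} + \frac{C + j}{2 j}\right)$)
$g{\left(B{\left(0,-3 \right)},-4 \right)} - -42 = \frac{\left(-5\right) \left(-4\right) + \left(0 - 3\right) \left(-5 - 4 + \left(0 - 3\right) - 10 \left(4 - 4\right)^{2} + 2 \left(0 - 3\right) \left(4 - 4\right)^{2}\right)}{2 \left(0 - 3\right)} - -42 = \frac{20 - 3 \left(-5 - 4 - 3 - 10 \cdot 0^{2} + 2 \left(-3\right) 0^{2}\right)}{2 \left(-3\right)} + 42 = \frac{1}{2} \left(- \frac{1}{3}\right) \left(20 - 3 \left(-5 - 4 - 3 - 0 + 2 \left(-3\right) 0\right)\right) + 42 = \frac{1}{2} \left(- \frac{1}{3}\right) \left(20 - 3 \left(-5 - 4 - 3 + 0 + 0\right)\right) + 42 = \frac{1}{2} \left(- \frac{1}{3}\right) \left(20 - -36\right) + 42 = \frac{1}{2} \left(- \frac{1}{3}\right) \left(20 + 36\right) + 42 = \frac{1}{2} \left(- \frac{1}{3}\right) 56 + 42 = - \frac{28}{3} + 42 = \frac{98}{3}$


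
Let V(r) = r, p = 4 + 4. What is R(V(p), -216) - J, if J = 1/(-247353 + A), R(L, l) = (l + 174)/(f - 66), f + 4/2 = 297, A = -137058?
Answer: -16145033/88030119 ≈ -0.18340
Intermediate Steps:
p = 8
f = 295 (f = -2 + 297 = 295)
R(L, l) = 174/229 + l/229 (R(L, l) = (l + 174)/(295 - 66) = (174 + l)/229 = (174 + l)*(1/229) = 174/229 + l/229)
J = -1/384411 (J = 1/(-247353 - 137058) = 1/(-384411) = -1/384411 ≈ -2.6014e-6)
R(V(p), -216) - J = (174/229 + (1/229)*(-216)) - 1*(-1/384411) = (174/229 - 216/229) + 1/384411 = -42/229 + 1/384411 = -16145033/88030119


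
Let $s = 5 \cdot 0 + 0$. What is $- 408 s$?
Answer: $0$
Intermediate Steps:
$s = 0$ ($s = 0 + 0 = 0$)
$- 408 s = \left(-408\right) 0 = 0$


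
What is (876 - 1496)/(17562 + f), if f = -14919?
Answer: -620/2643 ≈ -0.23458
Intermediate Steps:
(876 - 1496)/(17562 + f) = (876 - 1496)/(17562 - 14919) = -620/2643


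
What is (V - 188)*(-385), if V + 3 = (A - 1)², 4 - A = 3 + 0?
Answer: 73535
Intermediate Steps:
A = 1 (A = 4 - (3 + 0) = 4 - 1*3 = 4 - 3 = 1)
V = -3 (V = -3 + (1 - 1)² = -3 + 0² = -3 + 0 = -3)
(V - 188)*(-385) = (-3 - 188)*(-385) = -191*(-385) = 73535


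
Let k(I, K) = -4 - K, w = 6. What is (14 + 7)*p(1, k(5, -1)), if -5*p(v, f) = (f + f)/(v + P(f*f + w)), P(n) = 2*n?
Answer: 126/155 ≈ 0.81290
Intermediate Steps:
p(v, f) = -2*f/(5*(12 + v + 2*f²)) (p(v, f) = -(f + f)/(5*(v + 2*(f*f + 6))) = -2*f/(5*(v + 2*(f² + 6))) = -2*f/(5*(v + 2*(6 + f²))) = -2*f/(5*(v + (12 + 2*f²))) = -2*f/(5*(12 + v + 2*f²)))
(14 + 7)*p(1, k(5, -1)) = (14 + 7)*(-2*(-4 - 1*(-1))/(60 + 5*1 + 10*(-4 - 1*(-1))²)) = 21*(-2*(-4 + 1)/(60 + 5 + 10*(-4 + 1)²)) = 21*(-2*(-3)/(60 + 5 + 10*(-3)²)) = 21*(-2*(-3)/(60 + 5 + 10*9)) = 21*(-2*(-3)/(60 + 5 + 90)) = 21*(-2*(-3)/155) = 21*(-2*(-3)*1/155) = 21*(6/155) = 126/155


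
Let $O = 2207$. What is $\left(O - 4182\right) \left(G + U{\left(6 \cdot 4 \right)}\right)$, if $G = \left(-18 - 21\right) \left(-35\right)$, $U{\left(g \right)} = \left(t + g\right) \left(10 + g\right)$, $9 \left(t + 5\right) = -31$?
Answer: $- \frac{33663875}{9} \approx -3.7404 \cdot 10^{6}$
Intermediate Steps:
$t = - \frac{76}{9}$ ($t = -5 + \frac{1}{9} \left(-31\right) = -5 - \frac{31}{9} = - \frac{76}{9} \approx -8.4444$)
$U{\left(g \right)} = \left(10 + g\right) \left(- \frac{76}{9} + g\right)$ ($U{\left(g \right)} = \left(- \frac{76}{9} + g\right) \left(10 + g\right) = \left(10 + g\right) \left(- \frac{76}{9} + g\right)$)
$G = 1365$ ($G = \left(-39\right) \left(-35\right) = 1365$)
$\left(O - 4182\right) \left(G + U{\left(6 \cdot 4 \right)}\right) = \left(2207 - 4182\right) \left(1365 + \left(- \frac{760}{9} + \left(6 \cdot 4\right)^{2} + \frac{14 \cdot 6 \cdot 4}{9}\right)\right) = - 1975 \left(1365 + \left(- \frac{760}{9} + 24^{2} + \frac{14}{9} \cdot 24\right)\right) = - 1975 \left(1365 + \left(- \frac{760}{9} + 576 + \frac{112}{3}\right)\right) = - 1975 \left(1365 + \frac{4760}{9}\right) = \left(-1975\right) \frac{17045}{9} = - \frac{33663875}{9}$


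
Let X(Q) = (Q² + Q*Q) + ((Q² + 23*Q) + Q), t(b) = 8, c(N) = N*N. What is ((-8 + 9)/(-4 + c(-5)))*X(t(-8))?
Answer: 128/7 ≈ 18.286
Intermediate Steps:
c(N) = N²
X(Q) = 3*Q² + 24*Q (X(Q) = (Q² + Q²) + (Q² + 24*Q) = 2*Q² + (Q² + 24*Q) = 3*Q² + 24*Q)
((-8 + 9)/(-4 + c(-5)))*X(t(-8)) = ((-8 + 9)/(-4 + (-5)²))*(3*8*(8 + 8)) = (1/(-4 + 25))*(3*8*16) = (1/21)*384 = 128/7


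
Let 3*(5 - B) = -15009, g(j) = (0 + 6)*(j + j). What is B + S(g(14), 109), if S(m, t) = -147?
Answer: 4861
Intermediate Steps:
g(j) = 12*j (g(j) = 6*(2*j) = 12*j)
B = 5008 (B = 5 - 1/3*(-15009) = 5 + 5003 = 5008)
B + S(g(14), 109) = 5008 - 147 = 4861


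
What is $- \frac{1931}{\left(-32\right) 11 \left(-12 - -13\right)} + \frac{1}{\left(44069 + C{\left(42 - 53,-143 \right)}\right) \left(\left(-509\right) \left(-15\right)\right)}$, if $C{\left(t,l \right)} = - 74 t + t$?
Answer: $\frac{82694524709}{15074299680} \approx 5.4858$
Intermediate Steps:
$C{\left(t,l \right)} = - 73 t$
$- \frac{1931}{\left(-32\right) 11 \left(-12 - -13\right)} + \frac{1}{\left(44069 + C{\left(42 - 53,-143 \right)}\right) \left(\left(-509\right) \left(-15\right)\right)} = - \frac{1931}{\left(-32\right) 11 \left(-12 - -13\right)} + \frac{1}{\left(44069 - 73 \left(42 - 53\right)\right) \left(\left(-509\right) \left(-15\right)\right)} = - \frac{1931}{\left(-352\right) \left(-12 + 13\right)} + \frac{1}{\left(44069 - -803\right) 7635} = - \frac{1931}{\left(-352\right) 1} + \frac{1}{44069 + 803} \cdot \frac{1}{7635} = - \frac{1931}{-352} + \frac{1}{44872} \cdot \frac{1}{7635} = \left(-1931\right) \left(- \frac{1}{352}\right) + \frac{1}{44872} \cdot \frac{1}{7635} = \frac{1931}{352} + \frac{1}{342597720} = \frac{82694524709}{15074299680}$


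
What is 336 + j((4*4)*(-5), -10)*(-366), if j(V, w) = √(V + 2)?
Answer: 336 - 366*I*√78 ≈ 336.0 - 3232.4*I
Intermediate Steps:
j(V, w) = √(2 + V)
336 + j((4*4)*(-5), -10)*(-366) = 336 + √(2 + (4*4)*(-5))*(-366) = 336 + √(2 + 16*(-5))*(-366) = 336 + √(2 - 80)*(-366) = 336 + √(-78)*(-366) = 336 + (I*√78)*(-366) = 336 - 366*I*√78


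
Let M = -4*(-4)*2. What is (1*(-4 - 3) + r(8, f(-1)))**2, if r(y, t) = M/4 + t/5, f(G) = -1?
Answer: 16/25 ≈ 0.64000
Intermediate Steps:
M = 32 (M = 16*2 = 32)
r(y, t) = 8 + t/5 (r(y, t) = 32/4 + t/5 = 32*(1/4) + t*(1/5) = 8 + t/5)
(1*(-4 - 3) + r(8, f(-1)))**2 = (1*(-4 - 3) + (8 + (1/5)*(-1)))**2 = (1*(-7) + (8 - 1/5))**2 = (-7 + 39/5)**2 = (4/5)**2 = 16/25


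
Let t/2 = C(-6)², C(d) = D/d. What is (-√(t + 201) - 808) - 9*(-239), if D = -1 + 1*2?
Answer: 1343 - √7238/6 ≈ 1328.8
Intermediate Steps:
D = 1 (D = -1 + 2 = 1)
C(d) = 1/d
t = 1/18 (t = 2*(1/(-6))² = 2*(-⅙)² = 2*(1/36) = 1/18 ≈ 0.055556)
(-√(t + 201) - 808) - 9*(-239) = (-√(1/18 + 201) - 808) - 9*(-239) = (-√(3619/18) - 808) + 2151 = (-√7238/6 - 808) + 2151 = (-808 - √7238/6) + 2151 = 1343 - √7238/6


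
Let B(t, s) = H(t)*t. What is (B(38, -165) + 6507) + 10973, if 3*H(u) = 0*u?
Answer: 17480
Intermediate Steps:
H(u) = 0 (H(u) = (0*u)/3 = (1/3)*0 = 0)
B(t, s) = 0 (B(t, s) = 0*t = 0)
(B(38, -165) + 6507) + 10973 = (0 + 6507) + 10973 = 6507 + 10973 = 17480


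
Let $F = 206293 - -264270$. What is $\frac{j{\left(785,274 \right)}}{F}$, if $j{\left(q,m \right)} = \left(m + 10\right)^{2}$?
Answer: $\frac{80656}{470563} \approx 0.1714$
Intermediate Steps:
$j{\left(q,m \right)} = \left(10 + m\right)^{2}$
$F = 470563$ ($F = 206293 + 264270 = 470563$)
$\frac{j{\left(785,274 \right)}}{F} = \frac{\left(10 + 274\right)^{2}}{470563} = 284^{2} \cdot \frac{1}{470563} = 80656 \cdot \frac{1}{470563} = \frac{80656}{470563}$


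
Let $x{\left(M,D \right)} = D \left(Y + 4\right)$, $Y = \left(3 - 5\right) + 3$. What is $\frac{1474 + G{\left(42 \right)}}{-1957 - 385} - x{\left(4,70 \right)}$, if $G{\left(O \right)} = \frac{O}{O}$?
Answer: $- \frac{821175}{2342} \approx -350.63$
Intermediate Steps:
$G{\left(O \right)} = 1$
$Y = 1$ ($Y = -2 + 3 = 1$)
$x{\left(M,D \right)} = 5 D$ ($x{\left(M,D \right)} = D \left(1 + 4\right) = D 5 = 5 D$)
$\frac{1474 + G{\left(42 \right)}}{-1957 - 385} - x{\left(4,70 \right)} = \frac{1474 + 1}{-1957 - 385} - 5 \cdot 70 = \frac{1475}{-2342} - 350 = 1475 \left(- \frac{1}{2342}\right) - 350 = - \frac{1475}{2342} - 350 = - \frac{821175}{2342}$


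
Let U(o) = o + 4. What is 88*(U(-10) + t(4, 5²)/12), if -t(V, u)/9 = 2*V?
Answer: -1056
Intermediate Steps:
U(o) = 4 + o
t(V, u) = -18*V
88*(U(-10) + t(4, 5²)/12) = 88*((4 - 10) - 18*4/12) = 88*(-6 - 72*1/12) = 88*(-6 - 6) = 88*(-12) = -1056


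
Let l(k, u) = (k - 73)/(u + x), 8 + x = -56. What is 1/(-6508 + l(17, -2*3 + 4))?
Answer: -33/214736 ≈ -0.00015368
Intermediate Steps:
x = -64 (x = -8 - 56 = -64)
l(k, u) = (-73 + k)/(-64 + u) (l(k, u) = (k - 73)/(u - 64) = (-73 + k)/(-64 + u))
1/(-6508 + l(17, -2*3 + 4)) = 1/(-6508 + (-73 + 17)/(-64 + (-2*3 + 4))) = 1/(-6508 - 56/(-64 + (-6 + 4))) = 1/(-6508 - 56/(-64 - 2)) = 1/(-6508 - 56/(-66)) = 1/(-6508 - 1/66*(-56)) = 1/(-6508 + 28/33) = 1/(-214736/33) = -33/214736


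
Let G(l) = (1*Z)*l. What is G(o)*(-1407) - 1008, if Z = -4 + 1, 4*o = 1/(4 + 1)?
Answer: -15939/20 ≈ -796.95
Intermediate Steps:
o = 1/20 (o = 1/(4*(4 + 1)) = (¼)/5 = (¼)*(⅕) = 1/20 ≈ 0.050000)
Z = -3
G(l) = -3*l (G(l) = (1*(-3))*l = -3*l)
G(o)*(-1407) - 1008 = -3*1/20*(-1407) - 1008 = -3/20*(-1407) - 1008 = 4221/20 - 1008 = -15939/20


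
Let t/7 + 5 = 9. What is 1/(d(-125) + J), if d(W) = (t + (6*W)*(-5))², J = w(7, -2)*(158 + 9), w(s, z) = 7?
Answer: 1/14274453 ≈ 7.0055e-8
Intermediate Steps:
t = 28 (t = -35 + 7*9 = -35 + 63 = 28)
J = 1169 (J = 7*(158 + 9) = 7*167 = 1169)
d(W) = (28 - 30*W)² (d(W) = (28 + (6*W)*(-5))² = (28 - 30*W)²)
1/(d(-125) + J) = 1/(4*(-14 + 15*(-125))² + 1169) = 1/(4*(-14 - 1875)² + 1169) = 1/(4*(-1889)² + 1169) = 1/(4*3568321 + 1169) = 1/(14273284 + 1169) = 1/14274453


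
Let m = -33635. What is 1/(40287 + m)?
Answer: 1/6652 ≈ 0.00015033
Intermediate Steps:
1/(40287 + m) = 1/(40287 - 33635) = 1/6652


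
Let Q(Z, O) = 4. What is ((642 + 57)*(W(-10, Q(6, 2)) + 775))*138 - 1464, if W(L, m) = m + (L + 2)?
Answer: 74370738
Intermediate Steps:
W(L, m) = 2 + L + m (W(L, m) = m + (2 + L) = 2 + L + m)
((642 + 57)*(W(-10, Q(6, 2)) + 775))*138 - 1464 = ((642 + 57)*((2 - 10 + 4) + 775))*138 - 1464 = (699*(-4 + 775))*138 - 1464 = (699*771)*138 - 1464 = 538929*138 - 1464 = 74372202 - 1464 = 74370738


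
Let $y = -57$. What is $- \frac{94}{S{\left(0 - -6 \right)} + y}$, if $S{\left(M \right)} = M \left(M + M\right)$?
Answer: $- \frac{94}{15} \approx -6.2667$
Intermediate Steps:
$S{\left(M \right)} = 2 M^{2}$ ($S{\left(M \right)} = M 2 M = 2 M^{2}$)
$- \frac{94}{S{\left(0 - -6 \right)} + y} = - \frac{94}{2 \left(0 - -6\right)^{2} - 57} = - \frac{94}{2 \left(0 + 6\right)^{2} - 57} = - \frac{94}{2 \cdot 6^{2} - 57} = - \frac{94}{2 \cdot 36 - 57} = - \frac{94}{72 - 57} = - \frac{94}{15}$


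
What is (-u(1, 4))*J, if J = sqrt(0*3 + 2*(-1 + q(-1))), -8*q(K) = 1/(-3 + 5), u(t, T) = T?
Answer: -I*sqrt(34) ≈ -5.8309*I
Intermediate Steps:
q(K) = -1/16 (q(K) = -1/(8*(-3 + 5)) = -1/8/2 = -1/8*1/2 = -1/16)
J = I*sqrt(34)/4 (J = sqrt(0*3 + 2*(-1 - 1/16)) = sqrt(0 + 2*(-17/16)) = sqrt(0 - 17/8) = sqrt(-17/8) = I*sqrt(34)/4 ≈ 1.4577*I)
(-u(1, 4))*J = (-1*4)*(I*sqrt(34)/4) = -I*sqrt(34)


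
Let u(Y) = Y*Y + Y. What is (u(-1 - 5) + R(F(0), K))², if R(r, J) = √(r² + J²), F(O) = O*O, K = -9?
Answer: 1521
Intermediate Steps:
F(O) = O²
R(r, J) = √(J² + r²)
u(Y) = Y + Y² (u(Y) = Y² + Y = Y + Y²)
(u(-1 - 5) + R(F(0), K))² = ((-1 - 5)*(1 + (-1 - 5)) + √((-9)² + (0²)²))² = (-6*(1 - 6) + √(81 + 0²))² = (-6*(-5) + √(81 + 0))² = (30 + √81)² = (30 + 9)² = 39² = 1521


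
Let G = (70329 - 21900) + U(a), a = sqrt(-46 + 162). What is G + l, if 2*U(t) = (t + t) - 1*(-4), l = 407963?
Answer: 456394 + 2*sqrt(29) ≈ 4.5641e+5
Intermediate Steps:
a = 2*sqrt(29) (a = sqrt(116) = 2*sqrt(29) ≈ 10.770)
U(t) = 2 + t (U(t) = ((t + t) - 1*(-4))/2 = (2*t + 4)/2 = (4 + 2*t)/2 = 2 + t)
G = 48431 + 2*sqrt(29) (G = (70329 - 21900) + (2 + 2*sqrt(29)) = 48429 + (2 + 2*sqrt(29)) = 48431 + 2*sqrt(29) ≈ 48442.)
G + l = (48431 + 2*sqrt(29)) + 407963 = 456394 + 2*sqrt(29)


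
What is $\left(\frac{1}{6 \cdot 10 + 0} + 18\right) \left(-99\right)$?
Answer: $- \frac{35673}{20} \approx -1783.7$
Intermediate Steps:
$\left(\frac{1}{6 \cdot 10 + 0} + 18\right) \left(-99\right) = \left(\frac{1}{60 + 0} + 18\right) \left(-99\right) = \left(\frac{1}{60} + 18\right) \left(-99\right) = \frac{1081}{60} \left(-99\right) = - \frac{35673}{20}$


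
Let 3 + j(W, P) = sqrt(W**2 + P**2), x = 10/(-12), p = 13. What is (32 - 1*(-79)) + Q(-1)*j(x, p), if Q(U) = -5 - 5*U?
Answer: 111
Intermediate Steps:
x = -5/6 (x = 10*(-1/12) = -5/6 ≈ -0.83333)
j(W, P) = -3 + sqrt(P**2 + W**2) (j(W, P) = -3 + sqrt(W**2 + P**2) = -3 + sqrt(P**2 + W**2))
(32 - 1*(-79)) + Q(-1)*j(x, p) = (32 - 1*(-79)) + (-5 - 5*(-1))*(-3 + sqrt(13**2 + (-5/6)**2)) = (32 + 79) + (-5 + 5)*(-3 + sqrt(169 + 25/36)) = 111 + 0*(-3 + sqrt(6109/36)) = 111 + 0*(-3 + sqrt(6109)/6) = 111 + 0 = 111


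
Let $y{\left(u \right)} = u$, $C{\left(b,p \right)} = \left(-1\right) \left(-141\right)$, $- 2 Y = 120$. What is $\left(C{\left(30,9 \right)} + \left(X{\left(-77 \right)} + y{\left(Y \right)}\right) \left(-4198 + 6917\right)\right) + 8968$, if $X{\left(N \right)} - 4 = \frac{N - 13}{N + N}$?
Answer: $- \frac{10900580}{77} \approx -1.4157 \cdot 10^{5}$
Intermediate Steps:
$Y = -60$ ($Y = \left(- \frac{1}{2}\right) 120 = -60$)
$C{\left(b,p \right)} = 141$
$X{\left(N \right)} = 4 + \frac{-13 + N}{2 N}$ ($X{\left(N \right)} = 4 + \frac{N - 13}{N + N} = 4 + \frac{-13 + N}{2 N}$)
$\left(C{\left(30,9 \right)} + \left(X{\left(-77 \right)} + y{\left(Y \right)}\right) \left(-4198 + 6917\right)\right) + 8968 = \left(141 + \left(\frac{-13 + 9 \left(-77\right)}{2 \left(-77\right)} - 60\right) \left(-4198 + 6917\right)\right) + 8968 = \left(141 + \left(\frac{1}{2} \left(- \frac{1}{77}\right) \left(-13 - 693\right) - 60\right) 2719\right) + 8968 = \left(141 + \left(\frac{1}{2} \left(- \frac{1}{77}\right) \left(-706\right) - 60\right) 2719\right) + 8968 = \left(141 + \left(\frac{353}{77} - 60\right) 2719\right) + 8968 = \left(141 - \frac{11601973}{77}\right) + 8968 = - \frac{11591116}{77} + 8968 = - \frac{10900580}{77}$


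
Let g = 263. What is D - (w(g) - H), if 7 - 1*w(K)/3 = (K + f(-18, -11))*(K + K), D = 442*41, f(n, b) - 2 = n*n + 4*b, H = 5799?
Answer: 883910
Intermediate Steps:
f(n, b) = 2 + n**2 + 4*b (f(n, b) = 2 + (n*n + 4*b) = 2 + (n**2 + 4*b) = 2 + n**2 + 4*b)
D = 18122
w(K) = 21 - 6*K*(282 + K) (w(K) = 21 - 3*(K + (2 + (-18)**2 + 4*(-11)))*(K + K) = 21 - 3*(K + (2 + 324 - 44))*2*K = 21 - 3*(K + 282)*2*K = 21 - 3*(282 + K)*2*K = 21 - 6*K*(282 + K))
D - (w(g) - H) = 18122 - ((21 - 1692*263 - 6*263**2) - 1*5799) = 18122 - ((21 - 444996 - 6*69169) - 5799) = 18122 - ((21 - 444996 - 415014) - 5799) = 18122 - (-859989 - 5799) = 18122 - 1*(-865788) = 18122 + 865788 = 883910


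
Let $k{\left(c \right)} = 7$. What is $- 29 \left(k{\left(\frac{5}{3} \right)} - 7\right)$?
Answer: $0$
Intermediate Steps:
$- 29 \left(k{\left(\frac{5}{3} \right)} - 7\right) = - 29 \left(7 - 7\right) = \left(-29\right) 0 = 0$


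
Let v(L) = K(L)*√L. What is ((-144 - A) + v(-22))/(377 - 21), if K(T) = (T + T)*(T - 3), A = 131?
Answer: -275/356 + 275*I*√22/89 ≈ -0.77247 + 14.493*I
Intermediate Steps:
K(T) = 2*T*(-3 + T) (K(T) = (2*T)*(-3 + T) = 2*T*(-3 + T))
v(L) = 2*L^(3/2)*(-3 + L) (v(L) = (2*L*(-3 + L))*√L = 2*L^(3/2)*(-3 + L))
((-144 - A) + v(-22))/(377 - 21) = ((-144 - 1*131) + 2*(-22)^(3/2)*(-3 - 22))/(377 - 21) = ((-144 - 131) + 2*(-22*I*√22)*(-25))/356 = (-275 + 1100*I*√22)*(1/356) = -275/356 + 275*I*√22/89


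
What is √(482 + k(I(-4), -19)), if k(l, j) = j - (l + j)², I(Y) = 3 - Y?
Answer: √319 ≈ 17.861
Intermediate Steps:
k(l, j) = j - (j + l)²
√(482 + k(I(-4), -19)) = √(482 + (-19 - (-19 + (3 - 1*(-4)))²)) = √(482 + (-19 - (-19 + (3 + 4))²)) = √(482 + (-19 - (-19 + 7)²)) = √(482 + (-19 - 1*(-12)²)) = √(482 + (-19 - 1*144)) = √(482 + (-19 - 144)) = √(482 - 163) = √319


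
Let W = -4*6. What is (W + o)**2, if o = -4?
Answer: 784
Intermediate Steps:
W = -24
(W + o)**2 = (-24 - 4)**2 = (-28)**2 = 784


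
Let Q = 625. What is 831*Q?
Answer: 519375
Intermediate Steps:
831*Q = 831*625 = 519375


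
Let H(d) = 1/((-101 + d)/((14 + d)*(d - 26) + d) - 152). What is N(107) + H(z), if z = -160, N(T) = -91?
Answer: -373459419/4103653 ≈ -91.007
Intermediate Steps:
H(d) = 1/(-152 + (-101 + d)/(d + (-26 + d)*(14 + d))) (H(d) = 1/((-101 + d)/((14 + d)*(-26 + d) + d) - 152) = 1/((-101 + d)/((-26 + d)*(14 + d) + d) - 152) = 1/((-101 + d)/(d + (-26 + d)*(14 + d)) - 152) = 1/(-152 + (-101 + d)/(d + (-26 + d)*(14 + d))))
N(107) + H(z) = -91 + (-364 + (-160)² - 11*(-160))/(55227 - 152*(-160)² + 1673*(-160)) = -91 + (-364 + 25600 + 1760)/(55227 - 152*25600 - 267680) = -91 + 26996/(55227 - 3891200 - 267680) = -91 + 26996/(-4103653) = -91 - 1/4103653*26996 = -91 - 26996/4103653 = -373459419/4103653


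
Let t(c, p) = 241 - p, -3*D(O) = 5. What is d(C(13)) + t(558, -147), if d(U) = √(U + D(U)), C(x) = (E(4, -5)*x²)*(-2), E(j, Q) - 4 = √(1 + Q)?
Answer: 388 + √(-12183 - 6084*I)/3 ≈ 396.93 - 37.86*I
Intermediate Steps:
D(O) = -5/3 (D(O) = -⅓*5 = -5/3)
E(j, Q) = 4 + √(1 + Q)
C(x) = -2*x²*(4 + 2*I) (C(x) = ((4 + √(1 - 5))*x²)*(-2) = ((4 + √(-4))*x²)*(-2) = ((4 + 2*I)*x²)*(-2) = (x²*(4 + 2*I))*(-2) = -2*x²*(4 + 2*I))
d(U) = √(-5/3 + U) (d(U) = √(U - 5/3) = √(-5/3 + U))
d(C(13)) + t(558, -147) = √(-15 + 9*(4*13²*(-2 - I)))/3 + (241 - 1*(-147)) = √(-15 + 9*(4*169*(-2 - I)))/3 + (241 + 147) = √(-15 + 9*(-1352 - 676*I))/3 + 388 = √(-15 + (-12168 - 6084*I))/3 + 388 = √(-12183 - 6084*I)/3 + 388 = 388 + √(-12183 - 6084*I)/3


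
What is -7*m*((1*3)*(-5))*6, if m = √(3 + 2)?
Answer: 630*√5 ≈ 1408.7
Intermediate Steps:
m = √5 ≈ 2.2361
-7*m*((1*3)*(-5))*6 = -7*√5*((1*3)*(-5))*6 = -7*√5*(3*(-5))*6 = -7*√5*(-15)*6 = -7*(-15*√5)*6 = -(-630)*√5 = 630*√5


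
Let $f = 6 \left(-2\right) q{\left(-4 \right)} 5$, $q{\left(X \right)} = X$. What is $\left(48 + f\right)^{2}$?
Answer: $82944$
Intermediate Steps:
$f = 240$ ($f = 6 \left(-2\right) \left(-4\right) 5 = \left(-12\right) \left(-4\right) 5 = 48 \cdot 5 = 240$)
$\left(48 + f\right)^{2} = \left(48 + 240\right)^{2} = 288^{2} = 82944$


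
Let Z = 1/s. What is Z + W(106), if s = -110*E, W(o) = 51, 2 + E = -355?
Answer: 2002771/39270 ≈ 51.000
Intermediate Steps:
E = -357 (E = -2 - 355 = -357)
s = 39270 (s = -110*(-357) = 39270)
Z = 1/39270 ≈ 2.5465e-5
Z + W(106) = 1/39270 + 51 = 2002771/39270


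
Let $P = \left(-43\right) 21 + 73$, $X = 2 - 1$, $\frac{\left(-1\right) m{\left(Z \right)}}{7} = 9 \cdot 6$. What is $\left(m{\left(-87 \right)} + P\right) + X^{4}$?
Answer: $-1207$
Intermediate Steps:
$m{\left(Z \right)} = -378$ ($m{\left(Z \right)} = - 7 \cdot 9 \cdot 6 = \left(-7\right) 54 = -378$)
$X = 1$
$P = -830$ ($P = -903 + 73 = -830$)
$\left(m{\left(-87 \right)} + P\right) + X^{4} = \left(-378 - 830\right) + 1^{4} = -1208 + 1 = -1207$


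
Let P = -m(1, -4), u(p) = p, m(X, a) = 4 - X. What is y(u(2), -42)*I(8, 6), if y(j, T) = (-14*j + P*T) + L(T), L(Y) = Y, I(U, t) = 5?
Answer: 280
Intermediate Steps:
P = -3 (P = -(4 - 1*1) = -(4 - 1) = -1*3 = -3)
y(j, T) = -14*j - 2*T (y(j, T) = (-14*j - 3*T) + T = -14*j - 2*T)
y(u(2), -42)*I(8, 6) = (-14*2 - 2*(-42))*5 = (-28 + 84)*5 = 56*5 = 280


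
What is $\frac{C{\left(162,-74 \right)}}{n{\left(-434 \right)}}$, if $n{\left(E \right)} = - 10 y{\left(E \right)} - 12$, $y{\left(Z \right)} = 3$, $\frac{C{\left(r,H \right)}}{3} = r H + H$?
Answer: $\frac{6031}{7} \approx 861.57$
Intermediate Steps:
$C{\left(r,H \right)} = 3 H + 3 H r$ ($C{\left(r,H \right)} = 3 \left(r H + H\right) = 3 \left(H r + H\right) = 3 \left(H + H r\right) = 3 H + 3 H r$)
$n{\left(E \right)} = -42$ ($n{\left(E \right)} = \left(-10\right) 3 - 12 = -30 - 12 = -42$)
$\frac{C{\left(162,-74 \right)}}{n{\left(-434 \right)}} = \frac{3 \left(-74\right) \left(1 + 162\right)}{-42} = 3 \left(-74\right) 163 \left(- \frac{1}{42}\right) = \left(-36186\right) \left(- \frac{1}{42}\right) = \frac{6031}{7}$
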